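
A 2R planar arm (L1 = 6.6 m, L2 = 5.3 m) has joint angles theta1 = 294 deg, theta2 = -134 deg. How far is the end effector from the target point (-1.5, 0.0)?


End effector via forward kinematics:
x = L1*cos(t1) + L2*cos(t1+t2) = -2.2959
y = L1*sin(t1) + L2*sin(t1+t2) = -4.2167
Distance to target:
d = sqrt((-1.5 - -2.2959)^2 + (0.0 - -4.2167)^2)
= sqrt(0.6335 + 17.7805)
= 4.2912 m


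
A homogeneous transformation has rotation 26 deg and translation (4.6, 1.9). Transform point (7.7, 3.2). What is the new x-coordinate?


x' = cos(theta)*px - sin(theta)*py + tx
= 0.8988*7.7 - 0.4384*3.2 + 4.6
= 10.1179


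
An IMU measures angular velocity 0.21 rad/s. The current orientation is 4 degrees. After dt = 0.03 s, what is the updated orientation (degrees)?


delta_theta = w * dt = 0.21 * 0.03 = 0.0063 rad
= 0.361 deg
theta_new = 4 + 0.361 = 4.361 deg


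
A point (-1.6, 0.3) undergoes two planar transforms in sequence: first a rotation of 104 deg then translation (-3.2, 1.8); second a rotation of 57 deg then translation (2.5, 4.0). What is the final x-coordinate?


After transform 1:
x1 = cos(104)*-1.6 - sin(104)*0.3 + -3.2 = -3.104
y1 = sin(104)*-1.6 + cos(104)*0.3 + 1.8 = 0.175
After transform 2:
x2 = cos(57)*-3.104 - sin(57)*0.175 + 2.5
= 0.6627


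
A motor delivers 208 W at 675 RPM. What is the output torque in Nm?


omega = 675 * 2*pi/60 = 70.6858 rad/s
tau = P / omega = 208 / 70.6858
= 2.9426 Nm


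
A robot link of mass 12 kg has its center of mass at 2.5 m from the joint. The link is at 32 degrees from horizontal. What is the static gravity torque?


tau = m*g*L*cos(angle)
= 12 * 9.81 * 2.5 * cos(32 deg)
= 12 * 9.81 * 2.5 * 0.848
= 249.5806 Nm


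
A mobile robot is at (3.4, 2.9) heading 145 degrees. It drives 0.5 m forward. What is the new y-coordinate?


y_new = y0 + d*sin(theta)
= 2.9 + 0.5*sin(145)
= 2.9 + 0.2868
= 3.1868


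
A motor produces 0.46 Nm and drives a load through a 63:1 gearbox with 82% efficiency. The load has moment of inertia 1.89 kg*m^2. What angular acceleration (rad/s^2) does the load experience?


tau_out = tau_motor * N * eta
= 0.46 * 63 * 0.82 = 23.7636 Nm
alpha = tau_out / I = 23.7636 / 1.89
= 12.5733 rad/s^2


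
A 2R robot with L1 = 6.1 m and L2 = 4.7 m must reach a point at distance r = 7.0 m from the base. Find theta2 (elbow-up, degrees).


cos(theta2) = (r^2 - L1^2 - L2^2) / (2*L1*L2)
cos(theta2) = (49.0 - 37.21 - 22.09) / 57.34
cos(theta2) = -0.17963
theta2 = 100.3482 degrees


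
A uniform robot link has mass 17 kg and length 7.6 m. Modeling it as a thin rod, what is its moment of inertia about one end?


I = (1/3) * m * L^2
= (1/3) * 17 * 7.6^2
= 0.333333 * 17 * 57.76
= 327.3067 kg*m^2


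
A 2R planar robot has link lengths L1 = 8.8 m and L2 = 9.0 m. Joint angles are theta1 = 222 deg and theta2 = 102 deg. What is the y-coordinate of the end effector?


Convert angles to radians: theta1 = 3.8746, theta2 = 1.7802
y = L1*sin(theta1) + L2*sin(theta1+theta2)
y = -5.8883 + -5.2901
y = -11.1784


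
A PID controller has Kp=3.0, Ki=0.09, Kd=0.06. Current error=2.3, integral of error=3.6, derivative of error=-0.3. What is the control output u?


u = Kp*e + Ki*int(e) + Kd*de/dt
= 3.0*2.3 + 0.09*3.6 + 0.06*(-0.3)
= 6.9 + 0.324 + -0.018
= 7.206


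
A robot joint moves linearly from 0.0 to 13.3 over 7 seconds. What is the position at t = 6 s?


s = t/T = 6/7 = 0.8571
p(t) = p0 + (pf-p0)*s
= 0.0 + (13.3 - 0.0) * 0.8571
= 11.4


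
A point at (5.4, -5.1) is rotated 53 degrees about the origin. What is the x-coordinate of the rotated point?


x' = x*cos(theta) - y*sin(theta)
cos(53 deg) = 0.6018, sin(53 deg) = 0.7986
x' = 5.4 * 0.6018 - -5.1 * 0.7986
= 3.2498 - -4.073
= 7.3228


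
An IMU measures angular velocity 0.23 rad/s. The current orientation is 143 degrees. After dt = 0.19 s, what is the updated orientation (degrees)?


delta_theta = w * dt = 0.23 * 0.19 = 0.0437 rad
= 2.5038 deg
theta_new = 143 + 2.5038 = 145.5038 deg


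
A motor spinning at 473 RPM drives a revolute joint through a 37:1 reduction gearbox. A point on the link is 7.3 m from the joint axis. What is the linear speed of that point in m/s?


omega_motor = 473 * 2*pi/60 = 49.5324 rad/s
omega_joint = omega_motor / 37 = 1.3387 rad/s
v = omega_joint * r = 1.3387 * 7.3
= 9.7726 m/s


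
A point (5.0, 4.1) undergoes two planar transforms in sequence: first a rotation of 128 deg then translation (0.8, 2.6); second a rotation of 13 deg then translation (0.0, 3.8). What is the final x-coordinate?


After transform 1:
x1 = cos(128)*5.0 - sin(128)*4.1 + 0.8 = -5.5092
y1 = sin(128)*5.0 + cos(128)*4.1 + 2.6 = 4.0158
After transform 2:
x2 = cos(13)*-5.5092 - sin(13)*4.0158 + 0.0
= -6.2713


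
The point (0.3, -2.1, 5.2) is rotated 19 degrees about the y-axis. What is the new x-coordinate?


Rotation about y-axis: x' = x*cos(theta) + z*sin(theta)
= 0.3 * 0.9455 + 5.2 * 0.3256
= 1.9766


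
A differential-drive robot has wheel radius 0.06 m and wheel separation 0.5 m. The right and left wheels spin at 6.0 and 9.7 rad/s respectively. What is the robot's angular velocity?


vR = r*wR = 0.06*6.0 = 0.36 m/s
vL = r*wL = 0.06*9.7 = 0.582 m/s
v = (vR+vL)/2 = 0.471 m/s
omega = (vR-vL)/L = -0.444 rad/s
angular velocity = -0.444 rad/s


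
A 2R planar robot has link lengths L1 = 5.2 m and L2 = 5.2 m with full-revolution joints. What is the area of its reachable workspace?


r_max = L1 + L2 = 10.4 m
r_min = |L1 - L2| = 0.0 m
Area = pi*(r_max^2 - r_min^2)
= pi*(108.16 - 0.0)
= pi * 108.16
= 339.7947 m^2


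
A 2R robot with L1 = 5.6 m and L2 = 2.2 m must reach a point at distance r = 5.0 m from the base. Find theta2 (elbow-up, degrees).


cos(theta2) = (r^2 - L1^2 - L2^2) / (2*L1*L2)
cos(theta2) = (25.0 - 31.36 - 4.84) / 24.64
cos(theta2) = -0.454545
theta2 = 117.0357 degrees


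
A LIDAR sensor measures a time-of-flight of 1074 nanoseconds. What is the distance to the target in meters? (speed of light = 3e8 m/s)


tof = 1074 ns = 1.074e-06 s
dist = c * tof / 2
= 3e8 * 1.074e-06 / 2
= 161.1 m


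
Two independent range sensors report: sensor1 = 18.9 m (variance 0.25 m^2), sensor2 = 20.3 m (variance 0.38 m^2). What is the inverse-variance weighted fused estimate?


w1 = (1/var1) / (1/var1 + 1/var2)
   = 4.0 / (4.0 + 2.6316) = 0.6032
w2 = 1 - w1 = 0.3968
fused = w1*s1 + w2*s2 = 11.4 + 8.0556
= 19.4556 m


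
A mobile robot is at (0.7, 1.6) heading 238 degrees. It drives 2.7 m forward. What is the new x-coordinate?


x_new = x0 + d*cos(theta)
= 0.7 + 2.7*cos(238)
= 0.7 + -1.4308
= -0.7308


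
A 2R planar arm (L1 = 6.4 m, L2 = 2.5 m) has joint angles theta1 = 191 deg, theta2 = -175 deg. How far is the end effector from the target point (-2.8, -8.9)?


End effector via forward kinematics:
x = L1*cos(t1) + L2*cos(t1+t2) = -3.8793
y = L1*sin(t1) + L2*sin(t1+t2) = -0.5321
Distance to target:
d = sqrt((-2.8 - -3.8793)^2 + (-8.9 - -0.5321)^2)
= sqrt(1.1648 + 70.022)
= 8.4372 m


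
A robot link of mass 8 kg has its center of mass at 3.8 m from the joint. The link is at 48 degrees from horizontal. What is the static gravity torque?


tau = m*g*L*cos(angle)
= 8 * 9.81 * 3.8 * cos(48 deg)
= 8 * 9.81 * 3.8 * 0.6691
= 199.5508 Nm


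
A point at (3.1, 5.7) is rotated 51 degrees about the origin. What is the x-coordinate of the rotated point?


x' = x*cos(theta) - y*sin(theta)
cos(51 deg) = 0.6293, sin(51 deg) = 0.7771
x' = 3.1 * 0.6293 - 5.7 * 0.7771
= 1.9509 - 4.4297
= -2.4788


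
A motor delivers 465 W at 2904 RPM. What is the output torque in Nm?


omega = 2904 * 2*pi/60 = 304.1062 rad/s
tau = P / omega = 465 / 304.1062
= 1.5291 Nm


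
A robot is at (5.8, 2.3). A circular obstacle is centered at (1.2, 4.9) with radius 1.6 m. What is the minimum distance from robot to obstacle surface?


center_dist = sqrt((5.8-1.2)^2 + (2.3-4.9)^2)
= sqrt(21.16 + 6.76)
= 5.2839
min_dist = center_dist - radius = 5.2839 - 1.6 = 3.6839 m


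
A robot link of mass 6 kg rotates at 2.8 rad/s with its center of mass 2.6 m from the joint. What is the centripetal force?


F = m * omega^2 * r
= 6 * 2.8^2 * 2.6
= 6 * 7.84 * 2.6
= 122.304 N


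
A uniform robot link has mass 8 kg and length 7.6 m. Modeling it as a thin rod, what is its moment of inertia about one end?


I = (1/3) * m * L^2
= (1/3) * 8 * 7.6^2
= 0.333333 * 8 * 57.76
= 154.0267 kg*m^2


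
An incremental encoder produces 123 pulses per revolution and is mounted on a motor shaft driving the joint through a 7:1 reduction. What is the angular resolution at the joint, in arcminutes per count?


counts per rev = 123
effective counts at joint = 123 * 7 = 861
resolution = 360*60 / 861
= 25.0871 arcmin/count


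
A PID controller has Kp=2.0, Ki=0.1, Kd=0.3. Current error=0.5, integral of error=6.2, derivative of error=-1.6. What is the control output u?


u = Kp*e + Ki*int(e) + Kd*de/dt
= 2.0*0.5 + 0.1*6.2 + 0.3*(-1.6)
= 1.0 + 0.62 + -0.48
= 1.14


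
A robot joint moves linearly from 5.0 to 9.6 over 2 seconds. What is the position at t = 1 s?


s = t/T = 1/2 = 0.5
p(t) = p0 + (pf-p0)*s
= 5.0 + (9.6 - 5.0) * 0.5
= 7.3


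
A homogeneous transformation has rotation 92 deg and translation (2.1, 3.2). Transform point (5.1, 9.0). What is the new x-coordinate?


x' = cos(theta)*px - sin(theta)*py + tx
= -0.0349*5.1 - 0.9994*9.0 + 2.1
= -7.0725


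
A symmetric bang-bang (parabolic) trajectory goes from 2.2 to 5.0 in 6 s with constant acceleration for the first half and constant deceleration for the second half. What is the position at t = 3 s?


Symmetric rest-to-rest: each phase covers (pf-p0)/2 in time T/2. 0.5*a*(T/2)^2 = (pf-p0)/2 => a = 4*(pf-p0)/T^2
a = 4*(5.0-2.2)/6^2 = 0.3111
t = 3 is in the acceleration phase (t <= T/2).
p = p0 + 0.5*a*t^2 = 2.2 + 0.5*0.3111*3^2
= 3.6


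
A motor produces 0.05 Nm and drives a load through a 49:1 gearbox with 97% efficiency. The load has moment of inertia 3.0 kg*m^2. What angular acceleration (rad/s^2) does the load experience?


tau_out = tau_motor * N * eta
= 0.05 * 49 * 0.97 = 2.3765 Nm
alpha = tau_out / I = 2.3765 / 3.0
= 0.7922 rad/s^2


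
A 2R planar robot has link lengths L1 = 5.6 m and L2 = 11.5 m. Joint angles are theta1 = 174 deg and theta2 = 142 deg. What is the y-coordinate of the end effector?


Convert angles to radians: theta1 = 3.0369, theta2 = 2.4784
y = L1*sin(theta1) + L2*sin(theta1+theta2)
y = 0.5854 + -7.9886
y = -7.4032


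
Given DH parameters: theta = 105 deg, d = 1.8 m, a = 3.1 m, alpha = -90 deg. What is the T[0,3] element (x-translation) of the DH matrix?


T[0,3] = a * cos(theta)
= 3.1 * cos(105 deg)
= 3.1 * -0.2588
= -0.8023


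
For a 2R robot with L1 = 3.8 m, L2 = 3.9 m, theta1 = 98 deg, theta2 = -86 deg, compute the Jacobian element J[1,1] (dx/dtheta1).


J[1,1] = -L1*sin(t1) - L2*sin(t1+t2)
= -3.8*sin(98) - 3.9*sin(12)
= -4.5739


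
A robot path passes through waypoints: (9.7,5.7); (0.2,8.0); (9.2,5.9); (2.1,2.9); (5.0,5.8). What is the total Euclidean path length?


Segment lengths:
  seg1 = sqrt((-9.5)^2 + (2.3)^2) = 9.7745
  seg2 = sqrt((9.0)^2 + (-2.1)^2) = 9.2418
  seg3 = sqrt((-7.1)^2 + (-3.0)^2) = 7.7078
  seg4 = sqrt((2.9)^2 + (2.9)^2) = 4.1012
Total = 30.8252


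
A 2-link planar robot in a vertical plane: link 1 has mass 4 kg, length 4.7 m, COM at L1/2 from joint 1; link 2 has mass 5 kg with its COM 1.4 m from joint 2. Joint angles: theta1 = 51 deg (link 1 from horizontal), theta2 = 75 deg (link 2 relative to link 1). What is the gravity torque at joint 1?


Horizontal distance from joint 1 to link-1 COM:
  x_c1 = (L1/2)*cos(t1) = 2.35 * 0.6293 = 1.4789 m
Horizontal distance from joint 1 to link-2 COM:
  x_c2 = L1*cos(t1) + Lc2*cos(t1+t2)
       = 4.7*0.6293 + 1.4*-0.5878 = 2.1349 m
tau1 = m1*g*x_c1 + m2*g*x_c2
     = 4*9.81*1.4789 + 5*9.81*2.1349
     = 58.0322 + 104.7172
     = 162.7493 Nm


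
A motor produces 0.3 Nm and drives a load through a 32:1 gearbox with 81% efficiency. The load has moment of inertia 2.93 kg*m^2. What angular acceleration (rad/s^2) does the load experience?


tau_out = tau_motor * N * eta
= 0.3 * 32 * 0.81 = 7.776 Nm
alpha = tau_out / I = 7.776 / 2.93
= 2.6539 rad/s^2


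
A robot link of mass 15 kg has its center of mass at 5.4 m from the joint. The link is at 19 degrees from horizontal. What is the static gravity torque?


tau = m*g*L*cos(angle)
= 15 * 9.81 * 5.4 * cos(19 deg)
= 15 * 9.81 * 5.4 * 0.9455
= 751.3185 Nm


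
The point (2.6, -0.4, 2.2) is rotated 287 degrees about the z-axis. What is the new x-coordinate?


Rotation about z-axis: x' = x*cos(theta) - y*sin(theta)
= 2.6 * 0.2924 - -0.4 * -0.9563
= 0.3776


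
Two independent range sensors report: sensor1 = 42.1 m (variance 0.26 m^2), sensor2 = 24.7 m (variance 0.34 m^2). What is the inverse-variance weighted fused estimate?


w1 = (1/var1) / (1/var1 + 1/var2)
   = 3.8462 / (3.8462 + 2.9412) = 0.5667
w2 = 1 - w1 = 0.4333
fused = w1*s1 + w2*s2 = 23.8567 + 10.7033
= 34.56 m


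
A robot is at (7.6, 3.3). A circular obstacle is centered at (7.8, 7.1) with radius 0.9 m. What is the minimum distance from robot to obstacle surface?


center_dist = sqrt((7.6-7.8)^2 + (3.3-7.1)^2)
= sqrt(0.04 + 14.44)
= 3.8053
min_dist = center_dist - radius = 3.8053 - 0.9 = 2.9053 m


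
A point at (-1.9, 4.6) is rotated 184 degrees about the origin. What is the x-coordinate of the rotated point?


x' = x*cos(theta) - y*sin(theta)
cos(184 deg) = -0.9976, sin(184 deg) = -0.0698
x' = -1.9 * -0.9976 - 4.6 * -0.0698
= 1.8954 - -0.3209
= 2.2163


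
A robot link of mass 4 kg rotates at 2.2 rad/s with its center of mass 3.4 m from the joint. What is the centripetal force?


F = m * omega^2 * r
= 4 * 2.2^2 * 3.4
= 4 * 4.84 * 3.4
= 65.824 N


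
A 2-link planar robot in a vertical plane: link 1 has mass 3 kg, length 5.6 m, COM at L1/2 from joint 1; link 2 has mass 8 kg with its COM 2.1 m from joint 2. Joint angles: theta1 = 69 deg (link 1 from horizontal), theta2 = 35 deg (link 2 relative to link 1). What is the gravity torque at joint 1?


Horizontal distance from joint 1 to link-1 COM:
  x_c1 = (L1/2)*cos(t1) = 2.8 * 0.3584 = 1.0034 m
Horizontal distance from joint 1 to link-2 COM:
  x_c2 = L1*cos(t1) + Lc2*cos(t1+t2)
       = 5.6*0.3584 + 2.1*-0.2419 = 1.4988 m
tau1 = m1*g*x_c1 + m2*g*x_c2
     = 3*9.81*1.0034 + 8*9.81*1.4988
     = 29.531 + 117.6277
     = 147.1587 Nm


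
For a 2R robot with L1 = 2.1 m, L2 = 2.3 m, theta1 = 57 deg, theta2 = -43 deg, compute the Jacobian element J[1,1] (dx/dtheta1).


J[1,1] = -L1*sin(t1) - L2*sin(t1+t2)
= -2.1*sin(57) - 2.3*sin(14)
= -2.3176


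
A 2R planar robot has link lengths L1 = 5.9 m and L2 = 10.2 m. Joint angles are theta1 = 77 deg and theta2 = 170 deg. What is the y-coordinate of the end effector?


Convert angles to radians: theta1 = 1.3439, theta2 = 2.9671
y = L1*sin(theta1) + L2*sin(theta1+theta2)
y = 5.7488 + -9.3891
y = -3.6404


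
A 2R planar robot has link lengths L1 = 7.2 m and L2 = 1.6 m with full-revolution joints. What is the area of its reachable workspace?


r_max = L1 + L2 = 8.8 m
r_min = |L1 - L2| = 5.6 m
Area = pi*(r_max^2 - r_min^2)
= pi*(77.44 - 31.36)
= pi * 46.08
= 144.7646 m^2


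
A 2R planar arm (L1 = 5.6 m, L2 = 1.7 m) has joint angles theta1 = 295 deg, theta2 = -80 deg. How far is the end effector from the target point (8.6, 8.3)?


End effector via forward kinematics:
x = L1*cos(t1) + L2*cos(t1+t2) = 0.9741
y = L1*sin(t1) + L2*sin(t1+t2) = -6.0504
Distance to target:
d = sqrt((8.6 - 0.9741)^2 + (8.3 - -6.0504)^2)
= sqrt(58.1543 + 205.9341)
= 16.2508 m


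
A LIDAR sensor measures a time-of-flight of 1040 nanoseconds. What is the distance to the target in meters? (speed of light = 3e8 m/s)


tof = 1040 ns = 1.04e-06 s
dist = c * tof / 2
= 3e8 * 1.04e-06 / 2
= 156.0 m


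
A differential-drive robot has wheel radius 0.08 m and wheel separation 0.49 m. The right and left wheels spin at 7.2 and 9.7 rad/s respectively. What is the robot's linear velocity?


vR = r*wR = 0.08*7.2 = 0.576 m/s
vL = r*wL = 0.08*9.7 = 0.776 m/s
v = (vR+vL)/2 = 0.676 m/s
omega = (vR-vL)/L = -0.4082 rad/s
linear velocity = 0.676 m/s


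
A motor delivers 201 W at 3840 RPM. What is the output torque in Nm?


omega = 3840 * 2*pi/60 = 402.1239 rad/s
tau = P / omega = 201 / 402.1239
= 0.4998 Nm


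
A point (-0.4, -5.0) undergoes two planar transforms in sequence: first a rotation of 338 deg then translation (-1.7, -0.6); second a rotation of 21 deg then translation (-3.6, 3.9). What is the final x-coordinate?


After transform 1:
x1 = cos(338)*-0.4 - sin(338)*-5.0 + -1.7 = -3.9439
y1 = sin(338)*-0.4 + cos(338)*-5.0 + -0.6 = -5.0861
After transform 2:
x2 = cos(21)*-3.9439 - sin(21)*-5.0861 + -3.6
= -5.4593


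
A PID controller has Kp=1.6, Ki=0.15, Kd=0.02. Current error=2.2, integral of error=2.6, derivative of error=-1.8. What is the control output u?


u = Kp*e + Ki*int(e) + Kd*de/dt
= 1.6*2.2 + 0.15*2.6 + 0.02*(-1.8)
= 3.52 + 0.39 + -0.036
= 3.874


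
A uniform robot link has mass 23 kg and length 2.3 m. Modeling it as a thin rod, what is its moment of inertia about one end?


I = (1/3) * m * L^2
= (1/3) * 23 * 2.3^2
= 0.333333 * 23 * 5.29
= 40.5567 kg*m^2


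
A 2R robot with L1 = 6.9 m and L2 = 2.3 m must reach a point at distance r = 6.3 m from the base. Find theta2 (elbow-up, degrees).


cos(theta2) = (r^2 - L1^2 - L2^2) / (2*L1*L2)
cos(theta2) = (39.69 - 47.61 - 5.29) / 31.74
cos(theta2) = -0.416194
theta2 = 114.5945 degrees


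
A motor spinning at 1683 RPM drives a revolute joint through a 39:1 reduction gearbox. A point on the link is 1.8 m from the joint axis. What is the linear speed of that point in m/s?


omega_motor = 1683 * 2*pi/60 = 176.2433 rad/s
omega_joint = omega_motor / 39 = 4.5191 rad/s
v = omega_joint * r = 4.5191 * 1.8
= 8.1343 m/s


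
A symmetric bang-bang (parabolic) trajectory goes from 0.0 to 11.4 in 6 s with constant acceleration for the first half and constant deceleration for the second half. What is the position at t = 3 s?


Symmetric rest-to-rest: each phase covers (pf-p0)/2 in time T/2. 0.5*a*(T/2)^2 = (pf-p0)/2 => a = 4*(pf-p0)/T^2
a = 4*(11.4-0.0)/6^2 = 1.2667
t = 3 is in the acceleration phase (t <= T/2).
p = p0 + 0.5*a*t^2 = 0.0 + 0.5*1.2667*3^2
= 5.7


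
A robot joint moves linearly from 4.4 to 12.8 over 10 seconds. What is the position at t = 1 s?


s = t/T = 1/10 = 0.1
p(t) = p0 + (pf-p0)*s
= 4.4 + (12.8 - 4.4) * 0.1
= 5.24


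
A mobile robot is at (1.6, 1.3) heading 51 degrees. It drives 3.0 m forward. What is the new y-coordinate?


y_new = y0 + d*sin(theta)
= 1.3 + 3.0*sin(51)
= 1.3 + 2.3314
= 3.6314


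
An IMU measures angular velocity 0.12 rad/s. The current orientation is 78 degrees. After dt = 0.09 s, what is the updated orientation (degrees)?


delta_theta = w * dt = 0.12 * 0.09 = 0.0108 rad
= 0.6188 deg
theta_new = 78 + 0.6188 = 78.6188 deg


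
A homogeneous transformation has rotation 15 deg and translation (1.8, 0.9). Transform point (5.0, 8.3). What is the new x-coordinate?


x' = cos(theta)*px - sin(theta)*py + tx
= 0.9659*5.0 - 0.2588*8.3 + 1.8
= 4.4814


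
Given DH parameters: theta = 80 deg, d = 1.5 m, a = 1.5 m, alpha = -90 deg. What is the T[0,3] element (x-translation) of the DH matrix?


T[0,3] = a * cos(theta)
= 1.5 * cos(80 deg)
= 1.5 * 0.1736
= 0.2605


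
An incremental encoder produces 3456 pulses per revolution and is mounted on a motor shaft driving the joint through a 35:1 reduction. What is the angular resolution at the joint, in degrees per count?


counts per rev = 3456
effective counts at joint = 3456 * 35 = 120960
resolution = 360 / 120960
= 0.003 deg/count


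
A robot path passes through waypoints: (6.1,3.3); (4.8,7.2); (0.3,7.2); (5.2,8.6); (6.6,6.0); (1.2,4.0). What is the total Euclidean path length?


Segment lengths:
  seg1 = sqrt((-1.3)^2 + (3.9)^2) = 4.111
  seg2 = sqrt((-4.5)^2 + (0.0)^2) = 4.5
  seg3 = sqrt((4.9)^2 + (1.4)^2) = 5.0961
  seg4 = sqrt((1.4)^2 + (-2.6)^2) = 2.953
  seg5 = sqrt((-5.4)^2 + (-2.0)^2) = 5.7585
Total = 22.4185


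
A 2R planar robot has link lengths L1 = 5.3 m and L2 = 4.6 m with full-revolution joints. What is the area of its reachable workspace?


r_max = L1 + L2 = 9.9 m
r_min = |L1 - L2| = 0.7 m
Area = pi*(r_max^2 - r_min^2)
= pi*(98.01 - 0.49)
= pi * 97.52
= 306.3681 m^2


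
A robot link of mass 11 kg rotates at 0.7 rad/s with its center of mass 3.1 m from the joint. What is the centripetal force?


F = m * omega^2 * r
= 11 * 0.7^2 * 3.1
= 11 * 0.49 * 3.1
= 16.709 N


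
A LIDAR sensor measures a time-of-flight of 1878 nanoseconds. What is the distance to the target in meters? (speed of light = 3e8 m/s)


tof = 1878 ns = 1.878e-06 s
dist = c * tof / 2
= 3e8 * 1.878e-06 / 2
= 281.7 m


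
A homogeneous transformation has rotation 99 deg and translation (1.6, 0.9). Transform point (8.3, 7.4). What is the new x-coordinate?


x' = cos(theta)*px - sin(theta)*py + tx
= -0.1564*8.3 - 0.9877*7.4 + 1.6
= -7.0073


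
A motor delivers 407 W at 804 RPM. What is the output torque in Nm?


omega = 804 * 2*pi/60 = 84.1947 rad/s
tau = P / omega = 407 / 84.1947
= 4.834 Nm


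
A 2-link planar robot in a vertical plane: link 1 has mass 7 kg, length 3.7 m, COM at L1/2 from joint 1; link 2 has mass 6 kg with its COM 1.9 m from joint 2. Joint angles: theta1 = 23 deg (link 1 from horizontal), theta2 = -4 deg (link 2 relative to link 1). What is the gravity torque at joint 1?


Horizontal distance from joint 1 to link-1 COM:
  x_c1 = (L1/2)*cos(t1) = 1.85 * 0.9205 = 1.7029 m
Horizontal distance from joint 1 to link-2 COM:
  x_c2 = L1*cos(t1) + Lc2*cos(t1+t2)
       = 3.7*0.9205 + 1.9*0.9455 = 5.2024 m
tau1 = m1*g*x_c1 + m2*g*x_c2
     = 7*9.81*1.7029 + 6*9.81*5.2024
     = 116.9405 + 306.2105
     = 423.151 Nm


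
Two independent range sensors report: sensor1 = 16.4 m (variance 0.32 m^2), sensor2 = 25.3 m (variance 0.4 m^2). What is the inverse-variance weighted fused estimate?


w1 = (1/var1) / (1/var1 + 1/var2)
   = 3.125 / (3.125 + 2.5) = 0.5556
w2 = 1 - w1 = 0.4444
fused = w1*s1 + w2*s2 = 9.1111 + 11.2444
= 20.3556 m


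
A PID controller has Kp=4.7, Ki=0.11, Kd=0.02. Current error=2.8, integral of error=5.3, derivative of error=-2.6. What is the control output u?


u = Kp*e + Ki*int(e) + Kd*de/dt
= 4.7*2.8 + 0.11*5.3 + 0.02*(-2.6)
= 13.16 + 0.583 + -0.052
= 13.691


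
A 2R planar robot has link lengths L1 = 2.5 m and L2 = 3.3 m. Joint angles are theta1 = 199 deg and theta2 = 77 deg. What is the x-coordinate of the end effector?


Convert angles to radians: theta1 = 3.4732, theta2 = 1.3439
x = L1*cos(theta1) + L2*cos(theta1+theta2)
x = -2.3638 + 0.3449
x = -2.0189


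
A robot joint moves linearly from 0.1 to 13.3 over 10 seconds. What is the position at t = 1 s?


s = t/T = 1/10 = 0.1
p(t) = p0 + (pf-p0)*s
= 0.1 + (13.3 - 0.1) * 0.1
= 1.42


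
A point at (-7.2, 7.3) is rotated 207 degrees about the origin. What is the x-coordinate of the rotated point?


x' = x*cos(theta) - y*sin(theta)
cos(207 deg) = -0.891, sin(207 deg) = -0.454
x' = -7.2 * -0.891 - 7.3 * -0.454
= 6.4152 - -3.3141
= 9.7294


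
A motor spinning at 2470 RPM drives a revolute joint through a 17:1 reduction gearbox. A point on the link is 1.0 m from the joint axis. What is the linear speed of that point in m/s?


omega_motor = 2470 * 2*pi/60 = 258.6578 rad/s
omega_joint = omega_motor / 17 = 15.2152 rad/s
v = omega_joint * r = 15.2152 * 1.0
= 15.2152 m/s


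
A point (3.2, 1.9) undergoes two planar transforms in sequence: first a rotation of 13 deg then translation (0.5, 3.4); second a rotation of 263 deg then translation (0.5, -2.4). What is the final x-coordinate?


After transform 1:
x1 = cos(13)*3.2 - sin(13)*1.9 + 0.5 = 3.1906
y1 = sin(13)*3.2 + cos(13)*1.9 + 3.4 = 5.9711
After transform 2:
x2 = cos(263)*3.1906 - sin(263)*5.9711 + 0.5
= 6.0378


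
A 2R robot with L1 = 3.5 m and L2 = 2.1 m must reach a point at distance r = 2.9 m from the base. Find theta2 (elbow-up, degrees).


cos(theta2) = (r^2 - L1^2 - L2^2) / (2*L1*L2)
cos(theta2) = (8.41 - 12.25 - 4.41) / 14.7
cos(theta2) = -0.561224
theta2 = 124.1405 degrees


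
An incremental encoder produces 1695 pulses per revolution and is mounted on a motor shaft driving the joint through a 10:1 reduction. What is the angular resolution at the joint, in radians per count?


counts per rev = 1695
effective counts at joint = 1695 * 10 = 16950
resolution = 2*pi / 16950
= 3.7069e-04 rad/count


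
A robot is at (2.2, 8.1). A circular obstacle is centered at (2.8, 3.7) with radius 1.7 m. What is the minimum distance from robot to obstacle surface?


center_dist = sqrt((2.2-2.8)^2 + (8.1-3.7)^2)
= sqrt(0.36 + 19.36)
= 4.4407
min_dist = center_dist - radius = 4.4407 - 1.7 = 2.7407 m


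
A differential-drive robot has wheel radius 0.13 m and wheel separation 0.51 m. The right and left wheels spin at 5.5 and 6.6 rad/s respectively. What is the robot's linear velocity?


vR = r*wR = 0.13*5.5 = 0.715 m/s
vL = r*wL = 0.13*6.6 = 0.858 m/s
v = (vR+vL)/2 = 0.7865 m/s
omega = (vR-vL)/L = -0.2804 rad/s
linear velocity = 0.7865 m/s


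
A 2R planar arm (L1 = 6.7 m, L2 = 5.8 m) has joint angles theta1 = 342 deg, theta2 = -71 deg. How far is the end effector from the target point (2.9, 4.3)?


End effector via forward kinematics:
x = L1*cos(t1) + L2*cos(t1+t2) = 6.4733
y = L1*sin(t1) + L2*sin(t1+t2) = -7.8695
Distance to target:
d = sqrt((2.9 - 6.4733)^2 + (4.3 - -7.8695)^2)
= sqrt(12.7685 + 148.0975)
= 12.6833 m


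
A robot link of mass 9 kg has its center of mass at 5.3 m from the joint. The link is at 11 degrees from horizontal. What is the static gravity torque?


tau = m*g*L*cos(angle)
= 9 * 9.81 * 5.3 * cos(11 deg)
= 9 * 9.81 * 5.3 * 0.9816
= 459.3397 Nm


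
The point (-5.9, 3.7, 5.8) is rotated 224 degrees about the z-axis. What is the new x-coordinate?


Rotation about z-axis: x' = x*cos(theta) - y*sin(theta)
= -5.9 * -0.7193 - 3.7 * -0.6947
= 6.8143


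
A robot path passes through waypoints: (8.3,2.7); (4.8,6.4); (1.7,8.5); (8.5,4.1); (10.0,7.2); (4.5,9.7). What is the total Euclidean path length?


Segment lengths:
  seg1 = sqrt((-3.5)^2 + (3.7)^2) = 5.0931
  seg2 = sqrt((-3.1)^2 + (2.1)^2) = 3.7443
  seg3 = sqrt((6.8)^2 + (-4.4)^2) = 8.0994
  seg4 = sqrt((1.5)^2 + (3.1)^2) = 3.4438
  seg5 = sqrt((-5.5)^2 + (2.5)^2) = 6.0415
Total = 26.4222


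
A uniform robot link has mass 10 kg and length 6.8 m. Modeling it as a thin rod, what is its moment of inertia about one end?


I = (1/3) * m * L^2
= (1/3) * 10 * 6.8^2
= 0.333333 * 10 * 46.24
= 154.1333 kg*m^2


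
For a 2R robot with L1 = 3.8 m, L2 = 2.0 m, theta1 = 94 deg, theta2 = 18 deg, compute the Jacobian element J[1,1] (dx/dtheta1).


J[1,1] = -L1*sin(t1) - L2*sin(t1+t2)
= -3.8*sin(94) - 2.0*sin(112)
= -5.6451


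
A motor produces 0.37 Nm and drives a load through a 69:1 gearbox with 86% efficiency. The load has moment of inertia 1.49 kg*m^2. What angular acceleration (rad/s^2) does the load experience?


tau_out = tau_motor * N * eta
= 0.37 * 69 * 0.86 = 21.9558 Nm
alpha = tau_out / I = 21.9558 / 1.49
= 14.7354 rad/s^2


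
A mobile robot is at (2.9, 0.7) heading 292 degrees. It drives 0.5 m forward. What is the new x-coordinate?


x_new = x0 + d*cos(theta)
= 2.9 + 0.5*cos(292)
= 2.9 + 0.1873
= 3.0873


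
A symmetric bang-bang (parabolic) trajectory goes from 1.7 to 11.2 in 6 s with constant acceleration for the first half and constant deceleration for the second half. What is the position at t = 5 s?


Symmetric rest-to-rest: each phase covers (pf-p0)/2 in time T/2. 0.5*a*(T/2)^2 = (pf-p0)/2 => a = 4*(pf-p0)/T^2
a = 4*(11.2-1.7)/6^2 = 1.0556
t = 5 is in the deceleration phase (t > T/2).
p = pf - 0.5*a*(T-t)^2 = 11.2 - 0.5*1.0556*1^2
= 10.6722


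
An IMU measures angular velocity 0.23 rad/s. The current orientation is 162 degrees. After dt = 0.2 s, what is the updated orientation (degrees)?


delta_theta = w * dt = 0.23 * 0.2 = 0.046 rad
= 2.6356 deg
theta_new = 162 + 2.6356 = 164.6356 deg


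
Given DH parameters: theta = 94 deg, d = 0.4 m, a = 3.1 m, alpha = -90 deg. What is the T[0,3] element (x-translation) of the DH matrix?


T[0,3] = a * cos(theta)
= 3.1 * cos(94 deg)
= 3.1 * -0.0698
= -0.2162


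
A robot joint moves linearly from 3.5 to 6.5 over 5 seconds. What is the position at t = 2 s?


s = t/T = 2/5 = 0.4
p(t) = p0 + (pf-p0)*s
= 3.5 + (6.5 - 3.5) * 0.4
= 4.7


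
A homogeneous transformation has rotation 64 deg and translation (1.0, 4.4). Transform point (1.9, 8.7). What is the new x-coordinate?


x' = cos(theta)*px - sin(theta)*py + tx
= 0.4384*1.9 - 0.8988*8.7 + 1.0
= -5.9866


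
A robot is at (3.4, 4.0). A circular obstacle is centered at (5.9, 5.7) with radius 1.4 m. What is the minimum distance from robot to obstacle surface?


center_dist = sqrt((3.4-5.9)^2 + (4.0-5.7)^2)
= sqrt(6.25 + 2.89)
= 3.0232
min_dist = center_dist - radius = 3.0232 - 1.4 = 1.6232 m


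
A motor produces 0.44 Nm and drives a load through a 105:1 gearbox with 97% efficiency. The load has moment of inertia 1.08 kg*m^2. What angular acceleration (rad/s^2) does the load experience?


tau_out = tau_motor * N * eta
= 0.44 * 105 * 0.97 = 44.814 Nm
alpha = tau_out / I = 44.814 / 1.08
= 41.4944 rad/s^2


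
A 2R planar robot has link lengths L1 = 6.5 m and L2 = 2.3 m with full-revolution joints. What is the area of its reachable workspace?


r_max = L1 + L2 = 8.8 m
r_min = |L1 - L2| = 4.2 m
Area = pi*(r_max^2 - r_min^2)
= pi*(77.44 - 17.64)
= pi * 59.8
= 187.8672 m^2


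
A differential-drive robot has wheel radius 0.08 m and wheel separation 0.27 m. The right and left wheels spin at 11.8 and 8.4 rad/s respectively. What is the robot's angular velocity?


vR = r*wR = 0.08*11.8 = 0.944 m/s
vL = r*wL = 0.08*8.4 = 0.672 m/s
v = (vR+vL)/2 = 0.808 m/s
omega = (vR-vL)/L = 1.0074 rad/s
angular velocity = 1.0074 rad/s


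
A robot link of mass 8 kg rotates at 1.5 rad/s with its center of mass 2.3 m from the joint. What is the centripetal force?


F = m * omega^2 * r
= 8 * 1.5^2 * 2.3
= 8 * 2.25 * 2.3
= 41.4 N


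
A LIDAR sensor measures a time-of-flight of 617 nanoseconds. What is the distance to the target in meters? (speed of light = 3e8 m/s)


tof = 617 ns = 6.17e-07 s
dist = c * tof / 2
= 3e8 * 6.17e-07 / 2
= 92.55 m


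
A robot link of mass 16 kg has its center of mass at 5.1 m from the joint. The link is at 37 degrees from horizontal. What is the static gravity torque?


tau = m*g*L*cos(angle)
= 16 * 9.81 * 5.1 * cos(37 deg)
= 16 * 9.81 * 5.1 * 0.7986
= 639.3045 Nm


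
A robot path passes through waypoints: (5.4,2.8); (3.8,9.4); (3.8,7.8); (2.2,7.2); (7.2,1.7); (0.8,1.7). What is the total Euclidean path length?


Segment lengths:
  seg1 = sqrt((-1.6)^2 + (6.6)^2) = 6.7912
  seg2 = sqrt((0.0)^2 + (-1.6)^2) = 1.6
  seg3 = sqrt((-1.6)^2 + (-0.6)^2) = 1.7088
  seg4 = sqrt((5.0)^2 + (-5.5)^2) = 7.433
  seg5 = sqrt((-6.4)^2 + (0.0)^2) = 6.4
Total = 23.933


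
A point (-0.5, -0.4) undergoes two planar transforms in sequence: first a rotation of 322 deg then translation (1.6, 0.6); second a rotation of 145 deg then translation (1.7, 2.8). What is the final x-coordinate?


After transform 1:
x1 = cos(322)*-0.5 - sin(322)*-0.4 + 1.6 = 0.9597
y1 = sin(322)*-0.5 + cos(322)*-0.4 + 0.6 = 0.5926
After transform 2:
x2 = cos(145)*0.9597 - sin(145)*0.5926 + 1.7
= 0.5739


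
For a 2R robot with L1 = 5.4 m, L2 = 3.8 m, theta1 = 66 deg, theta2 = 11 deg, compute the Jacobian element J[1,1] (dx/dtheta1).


J[1,1] = -L1*sin(t1) - L2*sin(t1+t2)
= -5.4*sin(66) - 3.8*sin(77)
= -8.6358


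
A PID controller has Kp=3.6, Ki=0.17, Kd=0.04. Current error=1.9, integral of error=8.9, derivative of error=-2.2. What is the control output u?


u = Kp*e + Ki*int(e) + Kd*de/dt
= 3.6*1.9 + 0.17*8.9 + 0.04*(-2.2)
= 6.84 + 1.513 + -0.088
= 8.265


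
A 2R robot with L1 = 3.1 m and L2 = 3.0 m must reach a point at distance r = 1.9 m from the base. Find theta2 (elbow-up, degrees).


cos(theta2) = (r^2 - L1^2 - L2^2) / (2*L1*L2)
cos(theta2) = (3.61 - 9.61 - 9.0) / 18.6
cos(theta2) = -0.806452
theta2 = 143.7507 degrees


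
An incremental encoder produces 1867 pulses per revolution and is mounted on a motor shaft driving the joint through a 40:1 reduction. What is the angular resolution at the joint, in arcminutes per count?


counts per rev = 1867
effective counts at joint = 1867 * 40 = 74680
resolution = 360*60 / 74680
= 0.2892 arcmin/count


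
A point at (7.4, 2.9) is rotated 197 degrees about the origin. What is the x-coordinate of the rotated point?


x' = x*cos(theta) - y*sin(theta)
cos(197 deg) = -0.9563, sin(197 deg) = -0.2924
x' = 7.4 * -0.9563 - 2.9 * -0.2924
= -7.0767 - -0.8479
= -6.2288


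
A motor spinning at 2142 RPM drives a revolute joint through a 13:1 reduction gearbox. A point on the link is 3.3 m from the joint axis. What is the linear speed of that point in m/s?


omega_motor = 2142 * 2*pi/60 = 224.3097 rad/s
omega_joint = omega_motor / 13 = 17.2546 rad/s
v = omega_joint * r = 17.2546 * 3.3
= 56.9402 m/s


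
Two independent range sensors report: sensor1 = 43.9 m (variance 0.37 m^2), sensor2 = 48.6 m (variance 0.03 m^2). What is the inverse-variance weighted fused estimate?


w1 = (1/var1) / (1/var1 + 1/var2)
   = 2.7027 / (2.7027 + 33.3333) = 0.075
w2 = 1 - w1 = 0.925
fused = w1*s1 + w2*s2 = 3.2925 + 44.955
= 48.2475 m


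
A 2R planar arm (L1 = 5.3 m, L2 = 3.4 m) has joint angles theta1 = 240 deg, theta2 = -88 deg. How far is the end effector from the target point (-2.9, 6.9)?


End effector via forward kinematics:
x = L1*cos(t1) + L2*cos(t1+t2) = -5.652
y = L1*sin(t1) + L2*sin(t1+t2) = -2.9937
Distance to target:
d = sqrt((-2.9 - -5.652)^2 + (6.9 - -2.9937)^2)
= sqrt(7.5736 + 97.8859)
= 10.2693 m


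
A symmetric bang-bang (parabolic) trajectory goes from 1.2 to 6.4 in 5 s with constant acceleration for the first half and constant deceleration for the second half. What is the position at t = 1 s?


Symmetric rest-to-rest: each phase covers (pf-p0)/2 in time T/2. 0.5*a*(T/2)^2 = (pf-p0)/2 => a = 4*(pf-p0)/T^2
a = 4*(6.4-1.2)/5^2 = 0.832
t = 1 is in the acceleration phase (t <= T/2).
p = p0 + 0.5*a*t^2 = 1.2 + 0.5*0.832*1^2
= 1.616


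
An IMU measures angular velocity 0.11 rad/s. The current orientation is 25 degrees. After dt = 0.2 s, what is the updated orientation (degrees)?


delta_theta = w * dt = 0.11 * 0.2 = 0.022 rad
= 1.2605 deg
theta_new = 25 + 1.2605 = 26.2605 deg


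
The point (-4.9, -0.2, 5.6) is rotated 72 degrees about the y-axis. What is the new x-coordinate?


Rotation about y-axis: x' = x*cos(theta) + z*sin(theta)
= -4.9 * 0.309 + 5.6 * 0.9511
= 3.8117


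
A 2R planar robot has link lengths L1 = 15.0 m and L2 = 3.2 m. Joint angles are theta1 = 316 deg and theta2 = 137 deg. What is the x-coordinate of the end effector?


Convert angles to radians: theta1 = 5.5152, theta2 = 2.3911
x = L1*cos(theta1) + L2*cos(theta1+theta2)
x = 10.7901 + -0.1675
x = 10.6226


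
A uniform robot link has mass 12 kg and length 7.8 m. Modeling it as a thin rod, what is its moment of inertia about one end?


I = (1/3) * m * L^2
= (1/3) * 12 * 7.8^2
= 0.333333 * 12 * 60.84
= 243.36 kg*m^2


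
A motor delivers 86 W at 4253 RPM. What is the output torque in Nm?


omega = 4253 * 2*pi/60 = 445.3731 rad/s
tau = P / omega = 86 / 445.3731
= 0.1931 Nm


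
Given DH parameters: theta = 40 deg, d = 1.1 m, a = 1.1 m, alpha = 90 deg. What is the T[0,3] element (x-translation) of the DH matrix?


T[0,3] = a * cos(theta)
= 1.1 * cos(40 deg)
= 1.1 * 0.766
= 0.8426


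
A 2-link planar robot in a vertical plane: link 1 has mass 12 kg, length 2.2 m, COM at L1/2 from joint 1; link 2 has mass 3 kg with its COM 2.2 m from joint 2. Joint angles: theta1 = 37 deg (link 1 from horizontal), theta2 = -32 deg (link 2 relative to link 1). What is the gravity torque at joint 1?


Horizontal distance from joint 1 to link-1 COM:
  x_c1 = (L1/2)*cos(t1) = 1.1 * 0.7986 = 0.8785 m
Horizontal distance from joint 1 to link-2 COM:
  x_c2 = L1*cos(t1) + Lc2*cos(t1+t2)
       = 2.2*0.7986 + 2.2*0.9962 = 3.9486 m
tau1 = m1*g*x_c1 + m2*g*x_c2
     = 12*9.81*0.8785 + 3*9.81*3.9486
     = 103.4169 + 116.2081
     = 219.625 Nm


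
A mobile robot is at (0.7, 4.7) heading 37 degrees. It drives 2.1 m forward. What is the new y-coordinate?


y_new = y0 + d*sin(theta)
= 4.7 + 2.1*sin(37)
= 4.7 + 1.2638
= 5.9638


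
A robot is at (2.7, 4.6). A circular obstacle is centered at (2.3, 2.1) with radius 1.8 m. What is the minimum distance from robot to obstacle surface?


center_dist = sqrt((2.7-2.3)^2 + (4.6-2.1)^2)
= sqrt(0.16 + 6.25)
= 2.5318
min_dist = center_dist - radius = 2.5318 - 1.8 = 0.7318 m


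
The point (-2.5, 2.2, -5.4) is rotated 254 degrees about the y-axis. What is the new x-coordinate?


Rotation about y-axis: x' = x*cos(theta) + z*sin(theta)
= -2.5 * -0.2756 + -5.4 * -0.9613
= 5.8799


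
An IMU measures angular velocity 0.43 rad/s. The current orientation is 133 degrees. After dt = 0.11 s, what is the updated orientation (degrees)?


delta_theta = w * dt = 0.43 * 0.11 = 0.0473 rad
= 2.7101 deg
theta_new = 133 + 2.7101 = 135.7101 deg


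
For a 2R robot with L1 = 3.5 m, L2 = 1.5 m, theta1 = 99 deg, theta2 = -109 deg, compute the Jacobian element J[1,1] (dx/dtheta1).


J[1,1] = -L1*sin(t1) - L2*sin(t1+t2)
= -3.5*sin(99) - 1.5*sin(-10)
= -3.1964


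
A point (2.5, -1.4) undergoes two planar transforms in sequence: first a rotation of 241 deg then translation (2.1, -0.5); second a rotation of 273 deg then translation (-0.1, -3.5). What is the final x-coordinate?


After transform 1:
x1 = cos(241)*2.5 - sin(241)*-1.4 + 2.1 = -0.3365
y1 = sin(241)*2.5 + cos(241)*-1.4 + -0.5 = -2.0078
After transform 2:
x2 = cos(273)*-0.3365 - sin(273)*-2.0078 + -0.1
= -2.1227


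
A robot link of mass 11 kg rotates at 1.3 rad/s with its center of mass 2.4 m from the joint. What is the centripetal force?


F = m * omega^2 * r
= 11 * 1.3^2 * 2.4
= 11 * 1.69 * 2.4
= 44.616 N


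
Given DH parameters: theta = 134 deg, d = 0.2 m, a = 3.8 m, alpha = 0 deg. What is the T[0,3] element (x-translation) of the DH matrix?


T[0,3] = a * cos(theta)
= 3.8 * cos(134 deg)
= 3.8 * -0.6947
= -2.6397


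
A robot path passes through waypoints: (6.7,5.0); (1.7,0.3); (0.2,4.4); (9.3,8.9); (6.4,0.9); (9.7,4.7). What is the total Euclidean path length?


Segment lengths:
  seg1 = sqrt((-5.0)^2 + (-4.7)^2) = 6.8622
  seg2 = sqrt((-1.5)^2 + (4.1)^2) = 4.3658
  seg3 = sqrt((9.1)^2 + (4.5)^2) = 10.1518
  seg4 = sqrt((-2.9)^2 + (-8.0)^2) = 8.5094
  seg5 = sqrt((3.3)^2 + (3.8)^2) = 5.0329
Total = 34.9221


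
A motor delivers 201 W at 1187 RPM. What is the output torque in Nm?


omega = 1187 * 2*pi/60 = 124.3023 rad/s
tau = P / omega = 201 / 124.3023
= 1.617 Nm


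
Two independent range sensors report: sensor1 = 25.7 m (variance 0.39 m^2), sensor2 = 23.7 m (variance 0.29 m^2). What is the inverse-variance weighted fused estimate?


w1 = (1/var1) / (1/var1 + 1/var2)
   = 2.5641 / (2.5641 + 3.4483) = 0.4265
w2 = 1 - w1 = 0.5735
fused = w1*s1 + w2*s2 = 10.9603 + 13.5926
= 24.5529 m


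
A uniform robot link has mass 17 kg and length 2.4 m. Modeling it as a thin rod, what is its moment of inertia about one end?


I = (1/3) * m * L^2
= (1/3) * 17 * 2.4^2
= 0.333333 * 17 * 5.76
= 32.64 kg*m^2


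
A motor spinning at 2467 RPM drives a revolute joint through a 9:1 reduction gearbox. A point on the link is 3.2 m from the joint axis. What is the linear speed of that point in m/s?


omega_motor = 2467 * 2*pi/60 = 258.3436 rad/s
omega_joint = omega_motor / 9 = 28.7048 rad/s
v = omega_joint * r = 28.7048 * 3.2
= 91.8555 m/s
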